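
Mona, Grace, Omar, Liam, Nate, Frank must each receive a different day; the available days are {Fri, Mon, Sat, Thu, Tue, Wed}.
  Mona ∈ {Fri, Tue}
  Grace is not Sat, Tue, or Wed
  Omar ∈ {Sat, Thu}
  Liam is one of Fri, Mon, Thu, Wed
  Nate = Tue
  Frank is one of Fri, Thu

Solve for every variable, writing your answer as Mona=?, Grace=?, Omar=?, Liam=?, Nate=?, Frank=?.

Nate must be Tue (only option left). So Mona can't be Tue.
Mona must be Fri (only option left). Eliminate Fri elsewhere: Grace, Liam, Frank.
That leaves Frank = Thu. Strike Thu from Grace, Omar, Liam.
Grace must be Mon (only option left). Remove Mon from Liam.
Omar has just one choice, so Omar = Sat.
Liam must be Wed (only option left).

Mona=Fri, Grace=Mon, Omar=Sat, Liam=Wed, Nate=Tue, Frank=Thu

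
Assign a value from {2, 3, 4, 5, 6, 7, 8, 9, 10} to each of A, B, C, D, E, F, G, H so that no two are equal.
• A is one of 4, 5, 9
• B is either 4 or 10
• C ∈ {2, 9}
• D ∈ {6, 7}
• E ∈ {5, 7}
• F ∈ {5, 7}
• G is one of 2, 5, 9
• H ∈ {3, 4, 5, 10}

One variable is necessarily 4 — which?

A

Among the 8 variables, 3 fits only H (and all 8 values in {2, 3, 4, 5, 6, 7, 9, 10} must be used), so H = 3.
Among the 7 still-open variables, 6 fits only D (and all 7 values in {2, 4, 5, 6, 7, 9, 10} must be used), so D = 6.
Among the 6 still-open variables, 10 fits only B (and all 6 values in {2, 4, 5, 7, 9, 10} must be used), so B = 10.
The 5 still-open variables together cover exactly {2, 4, 5, 7, 9} — 5 values for 5 variables — and 4 appears only in A's list, so A = 4.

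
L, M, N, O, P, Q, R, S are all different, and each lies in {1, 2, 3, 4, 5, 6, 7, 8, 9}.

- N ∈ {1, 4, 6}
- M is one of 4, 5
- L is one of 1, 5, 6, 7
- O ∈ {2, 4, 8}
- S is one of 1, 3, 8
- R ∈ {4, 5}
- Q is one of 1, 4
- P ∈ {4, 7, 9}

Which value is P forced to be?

9

The 2 variables M and R are confined to {4, 5}, which locks those values in; drop them from L, N, O, P, Q.
That leaves Q = 1. Eliminate 1 elsewhere: L, N, S.
N has just one choice, so N = 6. So L can't be 6.
L's domain is down to {7}, so L = 7. So P can't be 7.
So P = 9.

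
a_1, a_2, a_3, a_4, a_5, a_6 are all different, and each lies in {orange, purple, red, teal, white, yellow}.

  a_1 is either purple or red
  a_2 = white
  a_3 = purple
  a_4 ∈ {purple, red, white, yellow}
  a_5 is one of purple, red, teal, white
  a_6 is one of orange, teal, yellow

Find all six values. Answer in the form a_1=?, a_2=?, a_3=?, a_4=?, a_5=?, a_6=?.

a_2 must be white (only option left). Remove white from a_4, a_5.
a_3 has just one choice, so a_3 = purple. Strike purple from a_1, a_4, a_5.
a_1 has just one choice, so a_1 = red. So a_4, a_5 can't be red.
a_4 must be yellow (only option left). Eliminate yellow elsewhere: a_6.
a_5 must be teal (only option left). Strike teal from a_6.
That leaves a_6 = orange.

a_1=red, a_2=white, a_3=purple, a_4=yellow, a_5=teal, a_6=orange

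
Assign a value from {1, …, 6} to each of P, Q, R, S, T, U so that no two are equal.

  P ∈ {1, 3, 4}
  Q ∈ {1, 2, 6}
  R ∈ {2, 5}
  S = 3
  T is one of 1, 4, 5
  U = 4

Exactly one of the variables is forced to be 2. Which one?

S must be 3 (only option left). So P can't be 3.
U has just one choice, so U = 4. Remove 4 from P, T.
P has just one choice, so P = 1. Strike 1 from Q, T.
T's domain is down to {5}, so T = 5. Eliminate 5 elsewhere: R.
So 2 goes to R.

R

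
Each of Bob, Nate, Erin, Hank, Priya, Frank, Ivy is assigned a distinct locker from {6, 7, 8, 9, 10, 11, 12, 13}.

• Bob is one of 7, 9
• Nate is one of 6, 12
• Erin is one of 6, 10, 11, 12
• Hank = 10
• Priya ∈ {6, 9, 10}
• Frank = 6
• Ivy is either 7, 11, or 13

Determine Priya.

Hank must be 10 (only option left). So Erin, Priya can't be 10.
Frank must be 6 (only option left). Eliminate 6 elsewhere: Nate, Erin, Priya.
So Priya = 9.

9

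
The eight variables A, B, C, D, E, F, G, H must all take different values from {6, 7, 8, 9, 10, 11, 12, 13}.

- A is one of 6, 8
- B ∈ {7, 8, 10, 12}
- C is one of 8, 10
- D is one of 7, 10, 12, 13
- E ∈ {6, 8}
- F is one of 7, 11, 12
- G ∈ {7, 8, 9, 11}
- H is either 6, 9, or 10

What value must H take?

The 8 variables draw from only 8 values {6, 7, 8, 9, 10, 11, 12, 13}, so each is used; only D can be 13, hence D = 13.
A and E share exactly the 2 values {6, 8}; by pigeonhole those values go to them, so strike 6, 8 from B, C, G, H.
C must be 10 (only option left). So B, H can't be 10.
So H = 9.

9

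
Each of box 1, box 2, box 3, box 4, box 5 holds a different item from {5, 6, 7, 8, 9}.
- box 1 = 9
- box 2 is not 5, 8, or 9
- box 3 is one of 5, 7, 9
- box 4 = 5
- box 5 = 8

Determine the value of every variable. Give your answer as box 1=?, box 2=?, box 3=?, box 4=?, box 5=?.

box 1 must be 9 (only option left). Remove 9 from box 3.
box 4's domain is down to {5}, so box 4 = 5. So box 3 can't be 5.
box 5 has just one choice, so box 5 = 8.
box 3 must be 7 (only option left). Eliminate 7 elsewhere: box 2.
That leaves box 2 = 6.

box 1=9, box 2=6, box 3=7, box 4=5, box 5=8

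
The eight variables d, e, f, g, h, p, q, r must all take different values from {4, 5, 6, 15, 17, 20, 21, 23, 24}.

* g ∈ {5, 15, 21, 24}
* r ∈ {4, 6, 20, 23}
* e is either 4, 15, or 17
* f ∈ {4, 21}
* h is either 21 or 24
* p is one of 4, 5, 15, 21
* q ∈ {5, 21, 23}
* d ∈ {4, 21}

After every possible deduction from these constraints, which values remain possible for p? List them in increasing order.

5, 15

The 2 variables d and f are confined to {4, 21}, which locks those values in; drop them from e, g, h, p, q, r.
h has just one choice, so h = 24. Strike 24 from g.
g and p share exactly the 2 values {5, 15}; by pigeonhole those values go to them, so strike 5, 15 from e, q.
That leaves e = 17.
q's domain is down to {23}, so q = 23. Eliminate 23 elsewhere: r.
No further eliminations apply; p can still be any of 5, 15.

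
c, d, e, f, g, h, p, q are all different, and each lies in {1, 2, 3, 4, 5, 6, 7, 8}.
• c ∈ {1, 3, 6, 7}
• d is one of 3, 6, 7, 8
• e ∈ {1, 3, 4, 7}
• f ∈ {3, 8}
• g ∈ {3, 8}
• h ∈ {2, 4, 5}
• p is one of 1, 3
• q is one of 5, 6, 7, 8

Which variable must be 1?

p

The 8 variables draw from only 8 values {1, 2, 3, 4, 5, 6, 7, 8}, so each is used; only h can be 2, hence h = 2.
Among the 7 still-open variables, 4 fits only e (and all 7 values in {1, 3, 4, 5, 6, 7, 8} must be used), so e = 4.
The 6 still-open variables draw from only 6 values {1, 3, 5, 6, 7, 8}, so each is used; only q can be 5, hence q = 5.
f and g between them cover only {3, 8} — a naked pair. Remove those values from c, d, p.
So 1 goes to p.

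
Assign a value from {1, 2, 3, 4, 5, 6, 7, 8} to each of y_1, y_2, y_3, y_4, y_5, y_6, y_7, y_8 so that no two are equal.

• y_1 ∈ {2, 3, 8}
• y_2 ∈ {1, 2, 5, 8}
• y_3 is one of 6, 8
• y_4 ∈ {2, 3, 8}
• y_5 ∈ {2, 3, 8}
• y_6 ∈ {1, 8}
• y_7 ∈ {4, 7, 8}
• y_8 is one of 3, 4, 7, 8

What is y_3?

The 8 variables together cover exactly {1, 2, 3, 4, 5, 6, 7, 8} — 8 values for 8 variables — and 5 appears only in y_2's list, so y_2 = 5.
The 7 still-open variables together cover exactly {1, 2, 3, 4, 6, 7, 8} — 7 values for 7 variables — and 1 appears only in y_6's list, so y_6 = 1.
The 6 still-open variables together cover exactly {2, 3, 4, 6, 7, 8} — 6 values for 6 variables — and 6 appears only in y_3's list, so y_3 = 6.

6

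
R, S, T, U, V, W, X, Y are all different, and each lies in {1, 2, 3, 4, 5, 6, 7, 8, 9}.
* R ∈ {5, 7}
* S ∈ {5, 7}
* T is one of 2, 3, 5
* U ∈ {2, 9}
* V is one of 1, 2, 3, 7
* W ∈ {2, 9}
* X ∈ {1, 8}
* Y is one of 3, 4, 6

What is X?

R and S between them cover only {5, 7} — a naked pair. Remove those values from T, V.
The 2 variables U and W are confined to {2, 9}, which locks those values in; drop them from T, V.
T must be 3 (only option left). So V, Y can't be 3.
That leaves V = 1. So X can't be 1.
So X = 8.

8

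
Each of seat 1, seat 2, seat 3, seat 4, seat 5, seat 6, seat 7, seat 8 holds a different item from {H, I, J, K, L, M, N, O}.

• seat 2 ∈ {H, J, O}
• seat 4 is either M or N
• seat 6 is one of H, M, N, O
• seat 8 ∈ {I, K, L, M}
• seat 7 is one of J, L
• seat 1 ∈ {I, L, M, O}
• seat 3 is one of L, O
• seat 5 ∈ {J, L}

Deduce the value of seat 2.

H

The 8 variables draw from only 8 values {H, I, J, K, L, M, N, O}, so each is used; only seat 8 can be K, hence seat 8 = K.
The 7 still-open variables draw from only 7 values {H, I, J, L, M, N, O}, so each is used; only seat 1 can be I, hence seat 1 = I.
seat 5 and seat 7 between them cover only {J, L} — a naked pair. Remove those values from seat 2, seat 3.
seat 3's domain is down to {O}, so seat 3 = O. So seat 2, seat 6 can't be O.
So seat 2 = H.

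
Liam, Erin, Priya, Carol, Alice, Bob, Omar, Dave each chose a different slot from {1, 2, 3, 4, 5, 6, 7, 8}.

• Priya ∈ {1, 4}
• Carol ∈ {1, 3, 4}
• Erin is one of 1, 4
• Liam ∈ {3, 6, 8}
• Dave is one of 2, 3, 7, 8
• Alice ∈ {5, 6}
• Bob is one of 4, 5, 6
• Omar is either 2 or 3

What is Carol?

3

The 8 variables together cover exactly {1, 2, 3, 4, 5, 6, 7, 8} — 8 values for 8 variables — and 7 appears only in Dave's list, so Dave = 7.
The 7 still-open variables draw from only 7 values {1, 2, 3, 4, 5, 6, 8}, so each is used; only Omar can be 2, hence Omar = 2.
The 6 still-open variables draw from only 6 values {1, 3, 4, 5, 6, 8}, so each is used; only Liam can be 8, hence Liam = 8.
The 5 still-open variables draw from only 5 values {1, 3, 4, 5, 6}, so each is used; only Carol can be 3, hence Carol = 3.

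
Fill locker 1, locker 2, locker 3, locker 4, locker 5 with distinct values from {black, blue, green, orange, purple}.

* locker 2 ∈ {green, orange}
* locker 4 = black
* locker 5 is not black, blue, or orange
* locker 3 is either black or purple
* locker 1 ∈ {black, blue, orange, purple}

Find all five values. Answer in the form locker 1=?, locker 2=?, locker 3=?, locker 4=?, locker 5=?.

locker 1=blue, locker 2=orange, locker 3=purple, locker 4=black, locker 5=green

locker 4 has just one choice, so locker 4 = black. Remove black from locker 1, locker 3.
That leaves locker 3 = purple. Eliminate purple elsewhere: locker 1, locker 5.
locker 5 must be green (only option left). Eliminate green elsewhere: locker 2.
locker 2 has just one choice, so locker 2 = orange. Remove orange from locker 1.
locker 1 must be blue (only option left).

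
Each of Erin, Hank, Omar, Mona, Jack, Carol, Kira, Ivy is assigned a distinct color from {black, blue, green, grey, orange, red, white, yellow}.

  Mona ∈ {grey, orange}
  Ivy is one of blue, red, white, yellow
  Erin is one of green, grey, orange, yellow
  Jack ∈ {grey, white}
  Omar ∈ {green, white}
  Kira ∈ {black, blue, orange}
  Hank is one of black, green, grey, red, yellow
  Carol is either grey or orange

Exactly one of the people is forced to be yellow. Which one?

Erin

Mona and Carol share exactly the 2 values {grey, orange}; by pigeonhole those values go to them, so strike grey, orange from Erin, Hank, Jack, Kira.
Jack must be white (only option left). Eliminate white elsewhere: Omar, Ivy.
That leaves Omar = green. Remove green from Erin, Hank.
So yellow goes to Erin.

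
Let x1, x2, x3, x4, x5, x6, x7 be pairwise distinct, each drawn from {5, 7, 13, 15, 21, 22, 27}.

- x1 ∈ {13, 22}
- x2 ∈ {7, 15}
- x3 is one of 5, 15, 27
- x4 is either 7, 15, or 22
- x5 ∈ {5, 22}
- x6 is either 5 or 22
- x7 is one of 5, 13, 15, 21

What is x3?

27

The 7 variables together cover exactly {5, 7, 13, 15, 21, 22, 27} — 7 values for 7 variables — and 21 appears only in x7's list, so x7 = 21.
The 6 still-open variables together cover exactly {5, 7, 13, 15, 22, 27} — 6 values for 6 variables — and 13 appears only in x1's list, so x1 = 13.
The 5 still-open variables draw from only 5 values {5, 7, 15, 22, 27}, so each is used; only x3 can be 27, hence x3 = 27.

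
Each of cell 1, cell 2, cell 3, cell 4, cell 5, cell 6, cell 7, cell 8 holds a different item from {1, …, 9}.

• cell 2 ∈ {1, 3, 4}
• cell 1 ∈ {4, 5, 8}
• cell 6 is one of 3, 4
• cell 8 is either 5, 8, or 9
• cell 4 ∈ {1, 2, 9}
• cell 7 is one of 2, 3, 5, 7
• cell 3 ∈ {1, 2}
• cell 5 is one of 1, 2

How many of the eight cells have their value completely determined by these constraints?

The 8 variables together cover exactly {1, 2, 3, 4, 5, 7, 8, 9} — 8 values for 8 variables — and 7 appears only in cell 7's list, so cell 7 = 7.
cell 3 and cell 5 share exactly the 2 values {1, 2}; by pigeonhole those values go to them, so strike 1, 2 from cell 2, cell 4.
cell 4's domain is down to {9}, so cell 4 = 9. Eliminate 9 elsewhere: cell 8.
The 2 variables cell 2 and cell 6 are confined to {3, 4}, which locks those values in; drop them from cell 1.
Determined: cell 4=9, cell 7=7. The other cells each still have more than one consistent value. That makes 2.

2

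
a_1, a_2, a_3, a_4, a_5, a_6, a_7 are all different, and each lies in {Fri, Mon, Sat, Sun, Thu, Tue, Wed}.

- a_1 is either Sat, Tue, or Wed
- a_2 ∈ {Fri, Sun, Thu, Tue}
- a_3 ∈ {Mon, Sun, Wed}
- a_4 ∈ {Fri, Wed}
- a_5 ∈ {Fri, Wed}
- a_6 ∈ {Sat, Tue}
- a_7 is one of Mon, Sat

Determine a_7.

The 7 variables draw from only 7 values {Fri, Mon, Sat, Sun, Thu, Tue, Wed}, so each is used; only a_2 can be Thu, hence a_2 = Thu.
The 6 still-open variables draw from only 6 values {Fri, Mon, Sat, Sun, Tue, Wed}, so each is used; only a_3 can be Sun, hence a_3 = Sun.
Among the 5 still-open variables, Mon fits only a_7 (and all 5 values in {Fri, Mon, Sat, Tue, Wed} must be used), so a_7 = Mon.

Mon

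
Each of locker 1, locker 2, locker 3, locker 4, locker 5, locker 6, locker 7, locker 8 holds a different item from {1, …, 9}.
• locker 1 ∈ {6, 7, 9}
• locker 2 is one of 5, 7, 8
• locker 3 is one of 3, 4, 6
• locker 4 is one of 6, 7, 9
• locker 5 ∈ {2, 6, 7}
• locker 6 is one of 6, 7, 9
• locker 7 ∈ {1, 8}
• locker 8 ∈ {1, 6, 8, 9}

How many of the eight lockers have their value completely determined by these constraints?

2

locker 1, locker 4, locker 6 between them cover only {6, 7, 9} — a naked triple. Remove those values from locker 2, locker 3, locker 5, locker 8.
That leaves locker 5 = 2.
locker 7 and locker 8 between them cover only {1, 8} — a naked pair. Remove those values from locker 2.
locker 2 has just one choice, so locker 2 = 5.
Determined: locker 2=5, locker 5=2. The other lockers each still have more than one consistent value. That makes 2.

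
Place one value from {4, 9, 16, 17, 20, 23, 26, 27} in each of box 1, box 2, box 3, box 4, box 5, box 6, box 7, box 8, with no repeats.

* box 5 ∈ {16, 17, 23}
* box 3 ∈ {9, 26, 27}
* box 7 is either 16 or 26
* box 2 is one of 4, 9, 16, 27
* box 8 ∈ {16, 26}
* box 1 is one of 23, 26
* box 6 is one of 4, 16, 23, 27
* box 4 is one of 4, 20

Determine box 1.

Among the 8 variables, 17 fits only box 5 (and all 8 values in {4, 9, 16, 17, 20, 23, 26, 27} must be used), so box 5 = 17.
The 7 still-open variables together cover exactly {4, 9, 16, 20, 23, 26, 27} — 7 values for 7 variables — and 20 appears only in box 4's list, so box 4 = 20.
The 2 variables box 7 and box 8 are confined to {16, 26}, which locks those values in; drop them from box 1, box 2, box 3, box 6.
So box 1 = 23.

23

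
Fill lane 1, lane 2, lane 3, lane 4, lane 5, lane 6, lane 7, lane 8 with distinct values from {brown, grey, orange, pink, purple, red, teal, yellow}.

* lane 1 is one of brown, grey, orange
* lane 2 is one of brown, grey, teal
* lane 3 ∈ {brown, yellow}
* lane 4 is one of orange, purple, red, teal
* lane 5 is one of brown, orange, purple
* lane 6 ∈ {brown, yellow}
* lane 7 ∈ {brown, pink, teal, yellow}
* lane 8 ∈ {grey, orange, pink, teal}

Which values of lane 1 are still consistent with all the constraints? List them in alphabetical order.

grey, orange

The 8 variables together cover exactly {brown, grey, orange, pink, purple, red, teal, yellow} — 8 values for 8 variables — and red appears only in lane 4's list, so lane 4 = red.
The 7 still-open variables draw from only 7 values {brown, grey, orange, pink, purple, teal, yellow}, so each is used; only lane 5 can be purple, hence lane 5 = purple.
lane 3 and lane 6 share exactly the 2 values {brown, yellow}; by pigeonhole those values go to them, so strike brown, yellow from lane 1, lane 2, lane 7.
No further eliminations apply; lane 1 can still be any of grey, orange.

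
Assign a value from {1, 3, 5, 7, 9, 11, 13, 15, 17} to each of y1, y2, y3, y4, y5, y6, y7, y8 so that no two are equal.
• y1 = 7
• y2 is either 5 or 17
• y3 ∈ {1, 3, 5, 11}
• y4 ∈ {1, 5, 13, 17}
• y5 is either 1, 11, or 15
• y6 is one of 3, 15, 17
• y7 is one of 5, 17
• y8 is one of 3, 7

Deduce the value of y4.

13

y1's domain is down to {7}, so y1 = 7. Strike 7 from y8.
y8 has just one choice, so y8 = 3. Eliminate 3 elsewhere: y3, y6.
The 6 still-open variables together cover exactly {1, 5, 11, 13, 15, 17} — 6 values for 6 variables — and 13 appears only in y4's list, so y4 = 13.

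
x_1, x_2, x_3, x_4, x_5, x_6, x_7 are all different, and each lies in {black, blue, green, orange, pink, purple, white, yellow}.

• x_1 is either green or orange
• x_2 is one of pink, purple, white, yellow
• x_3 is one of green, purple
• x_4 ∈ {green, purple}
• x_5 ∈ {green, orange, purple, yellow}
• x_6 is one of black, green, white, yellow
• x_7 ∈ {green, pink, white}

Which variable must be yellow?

The 7 variables draw from only 7 values {black, green, orange, pink, purple, white, yellow}, so each is used; only x_6 can be black, hence x_6 = black.
x_3 and x_4 between them cover only {green, purple} — a naked pair. Remove those values from x_1, x_2, x_5, x_7.
x_1 must be orange (only option left). Strike orange from x_5.
So yellow goes to x_5.

x_5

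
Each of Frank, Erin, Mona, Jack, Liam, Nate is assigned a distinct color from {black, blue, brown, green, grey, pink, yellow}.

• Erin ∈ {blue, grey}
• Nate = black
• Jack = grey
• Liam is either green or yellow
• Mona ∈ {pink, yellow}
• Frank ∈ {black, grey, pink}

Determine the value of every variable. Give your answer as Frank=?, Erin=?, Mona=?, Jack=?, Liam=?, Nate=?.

Frank=pink, Erin=blue, Mona=yellow, Jack=grey, Liam=green, Nate=black

Jack's domain is down to {grey}, so Jack = grey. Remove grey from Frank, Erin.
Nate must be black (only option left). Strike black from Frank.
Frank must be pink (only option left). Eliminate pink elsewhere: Mona.
Erin has just one choice, so Erin = blue.
Mona's domain is down to {yellow}, so Mona = yellow. Remove yellow from Liam.
Liam's domain is down to {green}, so Liam = green.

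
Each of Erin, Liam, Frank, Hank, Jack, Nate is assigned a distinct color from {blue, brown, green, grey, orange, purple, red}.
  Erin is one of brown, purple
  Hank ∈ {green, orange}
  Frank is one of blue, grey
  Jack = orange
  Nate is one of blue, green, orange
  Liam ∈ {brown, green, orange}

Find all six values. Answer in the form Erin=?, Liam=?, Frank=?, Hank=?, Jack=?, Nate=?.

Jack has just one choice, so Jack = orange. Remove orange from Liam, Hank, Nate.
That leaves Hank = green. Eliminate green elsewhere: Liam, Nate.
That leaves Nate = blue. So Frank can't be blue.
Liam has just one choice, so Liam = brown. Eliminate brown elsewhere: Erin.
Frank has just one choice, so Frank = grey.
Erin must be purple (only option left).

Erin=purple, Liam=brown, Frank=grey, Hank=green, Jack=orange, Nate=blue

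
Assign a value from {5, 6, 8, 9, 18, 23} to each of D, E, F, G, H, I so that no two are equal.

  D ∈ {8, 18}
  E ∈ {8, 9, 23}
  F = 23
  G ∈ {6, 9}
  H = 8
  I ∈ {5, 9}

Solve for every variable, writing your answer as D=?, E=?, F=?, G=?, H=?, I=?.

D=18, E=9, F=23, G=6, H=8, I=5

F has just one choice, so F = 23. Eliminate 23 elsewhere: E.
H must be 8 (only option left). Strike 8 from D, E.
D must be 18 (only option left).
E's domain is down to {9}, so E = 9. So G, I can't be 9.
G has just one choice, so G = 6.
That leaves I = 5.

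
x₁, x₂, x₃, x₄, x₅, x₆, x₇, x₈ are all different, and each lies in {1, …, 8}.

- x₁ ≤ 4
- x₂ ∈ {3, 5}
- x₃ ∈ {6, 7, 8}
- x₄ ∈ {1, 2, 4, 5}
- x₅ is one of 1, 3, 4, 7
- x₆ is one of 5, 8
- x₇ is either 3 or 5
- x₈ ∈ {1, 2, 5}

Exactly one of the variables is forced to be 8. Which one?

x₆

The 8 variables together cover exactly {1, 2, 3, 4, 5, 6, 7, 8} — 8 values for 8 variables — and 6 appears only in x₃'s list, so x₃ = 6.
The 7 still-open variables draw from only 7 values {1, 2, 3, 4, 5, 7, 8}, so each is used; only x₅ can be 7, hence x₅ = 7.
The 6 still-open variables draw from only 6 values {1, 2, 3, 4, 5, 8}, so each is used; only x₆ can be 8, hence x₆ = 8.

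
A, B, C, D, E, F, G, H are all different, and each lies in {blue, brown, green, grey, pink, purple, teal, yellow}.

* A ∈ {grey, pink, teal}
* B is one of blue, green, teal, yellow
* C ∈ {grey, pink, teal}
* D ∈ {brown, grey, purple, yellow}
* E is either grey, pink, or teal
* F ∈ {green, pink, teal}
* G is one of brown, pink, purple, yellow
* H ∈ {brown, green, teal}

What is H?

Among the 8 variables, blue fits only B (and all 8 values in {blue, brown, green, grey, pink, purple, teal, yellow} must be used), so B = blue.
The 3 variables A, C, E are confined to {grey, pink, teal}, which locks those values in; drop them from D, F, G, H.
F must be green (only option left). Remove green from H.
So H = brown.

brown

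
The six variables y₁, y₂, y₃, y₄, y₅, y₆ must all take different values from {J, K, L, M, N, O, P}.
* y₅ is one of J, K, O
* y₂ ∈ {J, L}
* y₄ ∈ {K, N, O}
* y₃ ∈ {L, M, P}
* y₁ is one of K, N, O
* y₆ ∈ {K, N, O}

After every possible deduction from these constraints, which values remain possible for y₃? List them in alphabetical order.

M, P

y₁, y₄, y₆ share exactly the 3 values {K, N, O}; by pigeonhole those values go to them, so strike K, N, O from y₅.
y₅ has just one choice, so y₅ = J. So y₂ can't be J.
That leaves y₂ = L. Strike L from y₃.
No further eliminations apply; y₃ can still be any of M, P.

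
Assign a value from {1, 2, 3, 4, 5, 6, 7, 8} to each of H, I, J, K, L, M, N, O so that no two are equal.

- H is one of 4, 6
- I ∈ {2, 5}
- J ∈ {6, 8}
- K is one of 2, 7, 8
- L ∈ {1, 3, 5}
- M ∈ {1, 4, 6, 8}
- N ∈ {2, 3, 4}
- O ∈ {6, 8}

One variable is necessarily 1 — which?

M

Among the 8 variables, 7 fits only K (and all 8 values in {1, 2, 3, 4, 5, 6, 7, 8} must be used), so K = 7.
J and O between them cover only {6, 8} — a naked pair. Remove those values from H, M.
H must be 4 (only option left). Strike 4 from M, N.
So 1 goes to M.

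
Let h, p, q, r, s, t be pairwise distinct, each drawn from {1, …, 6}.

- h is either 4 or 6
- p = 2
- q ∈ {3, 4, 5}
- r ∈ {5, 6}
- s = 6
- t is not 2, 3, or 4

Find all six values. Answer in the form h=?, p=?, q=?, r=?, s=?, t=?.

p must be 2 (only option left).
s must be 6 (only option left). So h, r, t can't be 6.
h must be 4 (only option left). Remove 4 from q.
r's domain is down to {5}, so r = 5. Strike 5 from q, t.
t has just one choice, so t = 1.
That leaves q = 3.

h=4, p=2, q=3, r=5, s=6, t=1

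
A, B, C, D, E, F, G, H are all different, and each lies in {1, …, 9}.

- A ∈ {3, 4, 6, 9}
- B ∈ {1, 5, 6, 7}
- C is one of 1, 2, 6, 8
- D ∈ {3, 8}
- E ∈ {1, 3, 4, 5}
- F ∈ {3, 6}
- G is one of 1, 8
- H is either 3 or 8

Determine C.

D and H share exactly the 2 values {3, 8}; by pigeonhole those values go to them, so strike 3, 8 from A, C, E, F, G.
F's domain is down to {6}, so F = 6. So A, B, C can't be 6.
G must be 1 (only option left). Strike 1 from B, C, E.
So C = 2.

2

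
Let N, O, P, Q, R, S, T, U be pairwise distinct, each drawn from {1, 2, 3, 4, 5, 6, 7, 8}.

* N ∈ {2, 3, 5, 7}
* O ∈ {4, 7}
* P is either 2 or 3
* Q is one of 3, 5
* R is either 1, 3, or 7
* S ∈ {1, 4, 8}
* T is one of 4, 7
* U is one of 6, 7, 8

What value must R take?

1

The 8 variables together cover exactly {1, 2, 3, 4, 5, 6, 7, 8} — 8 values for 8 variables — and 6 appears only in U's list, so U = 6.
Among the 7 still-open variables, 8 fits only S (and all 7 values in {1, 2, 3, 4, 5, 7, 8} must be used), so S = 8.
The 6 still-open variables together cover exactly {1, 2, 3, 4, 5, 7} — 6 values for 6 variables — and 1 appears only in R's list, so R = 1.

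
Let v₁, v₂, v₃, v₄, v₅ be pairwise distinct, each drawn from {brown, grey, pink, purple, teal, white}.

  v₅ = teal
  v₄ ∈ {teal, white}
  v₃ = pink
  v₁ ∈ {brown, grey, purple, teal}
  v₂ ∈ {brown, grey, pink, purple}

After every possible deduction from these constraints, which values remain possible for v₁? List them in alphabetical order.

v₃'s domain is down to {pink}, so v₃ = pink. Eliminate pink elsewhere: v₂.
v₅ has just one choice, so v₅ = teal. So v₁, v₄ can't be teal.
That leaves v₄ = white.
No further eliminations apply; v₁ can still be any of brown, grey, purple.

brown, grey, purple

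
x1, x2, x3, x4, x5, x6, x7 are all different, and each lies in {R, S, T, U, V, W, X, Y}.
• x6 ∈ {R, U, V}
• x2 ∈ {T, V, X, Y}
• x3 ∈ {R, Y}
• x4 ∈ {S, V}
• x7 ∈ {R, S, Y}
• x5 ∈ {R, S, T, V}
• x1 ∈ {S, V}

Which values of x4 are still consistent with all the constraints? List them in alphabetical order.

The 7 variables together cover exactly {R, S, T, U, V, X, Y} — 7 values for 7 variables — and U appears only in x6's list, so x6 = U.
The 6 still-open variables draw from only 6 values {R, S, T, V, X, Y}, so each is used; only x2 can be X, hence x2 = X.
The 5 still-open variables draw from only 5 values {R, S, T, V, Y}, so each is used; only x5 can be T, hence x5 = T.
The 2 variables x1 and x4 are confined to {S, V}, which locks those values in; drop them from x7.
No further eliminations apply; x4 can still be any of S, V.

S, V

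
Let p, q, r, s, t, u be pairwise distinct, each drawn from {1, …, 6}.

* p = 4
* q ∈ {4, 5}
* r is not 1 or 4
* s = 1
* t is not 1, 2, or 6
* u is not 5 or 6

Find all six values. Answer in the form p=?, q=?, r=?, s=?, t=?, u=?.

p=4, q=5, r=6, s=1, t=3, u=2

p has just one choice, so p = 4. Eliminate 4 elsewhere: q, t, u.
q must be 5 (only option left). So r, t can't be 5.
s must be 1 (only option left). Eliminate 1 elsewhere: u.
t's domain is down to {3}, so t = 3. Eliminate 3 elsewhere: r, u.
u must be 2 (only option left). Eliminate 2 elsewhere: r.
r must be 6 (only option left).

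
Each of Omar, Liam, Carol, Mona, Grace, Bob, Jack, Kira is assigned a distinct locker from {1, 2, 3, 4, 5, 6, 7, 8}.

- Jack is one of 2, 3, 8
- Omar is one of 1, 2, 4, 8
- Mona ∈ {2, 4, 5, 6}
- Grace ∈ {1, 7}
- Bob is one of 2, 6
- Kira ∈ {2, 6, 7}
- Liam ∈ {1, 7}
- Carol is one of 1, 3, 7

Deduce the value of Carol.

3

Among the 8 variables, 5 fits only Mona (and all 8 values in {1, 2, 3, 4, 5, 6, 7, 8} must be used), so Mona = 5.
The 7 still-open variables draw from only 7 values {1, 2, 3, 4, 6, 7, 8}, so each is used; only Omar can be 4, hence Omar = 4.
The 6 still-open variables draw from only 6 values {1, 2, 3, 6, 7, 8}, so each is used; only Jack can be 8, hence Jack = 8.
The 5 still-open variables together cover exactly {1, 2, 3, 6, 7} — 5 values for 5 variables — and 3 appears only in Carol's list, so Carol = 3.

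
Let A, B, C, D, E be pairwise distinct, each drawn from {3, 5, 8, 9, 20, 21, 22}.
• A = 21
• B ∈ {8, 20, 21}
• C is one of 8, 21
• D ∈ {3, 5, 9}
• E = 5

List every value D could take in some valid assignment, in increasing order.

3, 9

A's domain is down to {21}, so A = 21. Strike 21 from B, C.
C must be 8 (only option left). Eliminate 8 elsewhere: B.
E must be 5 (only option left). Eliminate 5 elsewhere: D.
B has just one choice, so B = 20.
No further eliminations apply; D can still be any of 3, 9.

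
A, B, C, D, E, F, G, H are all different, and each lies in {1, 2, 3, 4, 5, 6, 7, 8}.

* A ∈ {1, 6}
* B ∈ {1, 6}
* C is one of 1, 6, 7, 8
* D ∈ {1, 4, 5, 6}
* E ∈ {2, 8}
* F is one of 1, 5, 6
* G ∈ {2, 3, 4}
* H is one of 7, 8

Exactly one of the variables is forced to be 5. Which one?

F

The 8 variables draw from only 8 values {1, 2, 3, 4, 5, 6, 7, 8}, so each is used; only G can be 3, hence G = 3.
Among the 7 still-open variables, 2 fits only E (and all 7 values in {1, 2, 4, 5, 6, 7, 8} must be used), so E = 2.
Among the 6 still-open variables, 4 fits only D (and all 6 values in {1, 4, 5, 6, 7, 8} must be used), so D = 4.
Among the 5 still-open variables, 5 fits only F (and all 5 values in {1, 5, 6, 7, 8} must be used), so F = 5.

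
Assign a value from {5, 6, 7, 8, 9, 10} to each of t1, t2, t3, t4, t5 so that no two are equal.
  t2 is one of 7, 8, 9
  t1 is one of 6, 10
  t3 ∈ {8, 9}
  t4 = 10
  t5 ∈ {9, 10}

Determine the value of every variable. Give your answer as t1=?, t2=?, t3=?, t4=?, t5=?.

t1=6, t2=7, t3=8, t4=10, t5=9

t4 has just one choice, so t4 = 10. Remove 10 from t1, t5.
t5's domain is down to {9}, so t5 = 9. So t2, t3 can't be 9.
That leaves t1 = 6.
t3 has just one choice, so t3 = 8. So t2 can't be 8.
t2's domain is down to {7}, so t2 = 7.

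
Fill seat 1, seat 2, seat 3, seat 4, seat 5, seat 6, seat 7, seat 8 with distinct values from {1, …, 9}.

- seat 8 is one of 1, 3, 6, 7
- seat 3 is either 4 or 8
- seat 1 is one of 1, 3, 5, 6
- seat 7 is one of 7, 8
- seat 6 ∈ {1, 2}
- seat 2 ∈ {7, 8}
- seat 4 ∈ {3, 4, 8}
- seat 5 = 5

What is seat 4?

seat 5 has just one choice, so seat 5 = 5. Eliminate 5 elsewhere: seat 1.
The 7 still-open variables together cover exactly {1, 2, 3, 4, 6, 7, 8} — 7 values for 7 variables — and 2 appears only in seat 6's list, so seat 6 = 2.
seat 2 and seat 7 share exactly the 2 values {7, 8}; by pigeonhole those values go to them, so strike 7, 8 from seat 3, seat 4, seat 8.
seat 3 must be 4 (only option left). Strike 4 from seat 4.
So seat 4 = 3.

3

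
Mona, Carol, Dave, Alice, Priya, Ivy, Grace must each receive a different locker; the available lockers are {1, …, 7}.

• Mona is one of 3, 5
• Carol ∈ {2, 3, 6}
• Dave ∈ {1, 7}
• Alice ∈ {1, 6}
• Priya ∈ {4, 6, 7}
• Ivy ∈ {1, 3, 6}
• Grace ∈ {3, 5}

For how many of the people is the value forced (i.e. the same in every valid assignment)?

3

Among the 7 variables, 2 fits only Carol (and all 7 values in {1, 2, 3, 4, 5, 6, 7} must be used), so Carol = 2.
The 6 still-open variables together cover exactly {1, 3, 4, 5, 6, 7} — 6 values for 6 variables — and 4 appears only in Priya's list, so Priya = 4.
The 5 still-open variables draw from only 5 values {1, 3, 5, 6, 7}, so each is used; only Dave can be 7, hence Dave = 7.
The 2 variables Mona and Grace are confined to {3, 5}, which locks those values in; drop them from Ivy.
Determined: Carol=2, Dave=7, Priya=4. The other people each still have more than one consistent value. That makes 3.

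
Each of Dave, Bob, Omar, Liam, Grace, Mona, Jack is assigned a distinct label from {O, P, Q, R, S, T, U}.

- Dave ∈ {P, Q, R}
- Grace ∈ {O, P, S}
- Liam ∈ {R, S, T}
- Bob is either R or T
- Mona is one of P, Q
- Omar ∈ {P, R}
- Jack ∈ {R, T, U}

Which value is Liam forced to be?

S

Among the 7 variables, O fits only Grace (and all 7 values in {O, P, Q, R, S, T, U} must be used), so Grace = O.
Among the 6 still-open variables, S fits only Liam (and all 6 values in {P, Q, R, S, T, U} must be used), so Liam = S.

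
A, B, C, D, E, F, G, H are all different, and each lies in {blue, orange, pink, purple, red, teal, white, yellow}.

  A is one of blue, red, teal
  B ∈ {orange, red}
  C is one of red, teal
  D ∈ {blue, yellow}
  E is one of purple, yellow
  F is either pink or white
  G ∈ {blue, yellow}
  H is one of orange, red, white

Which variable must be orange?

B

The 8 variables together cover exactly {blue, orange, pink, purple, red, teal, white, yellow} — 8 values for 8 variables — and pink appears only in F's list, so F = pink.
The 7 still-open variables draw from only 7 values {blue, orange, purple, red, teal, white, yellow}, so each is used; only E can be purple, hence E = purple.
Among the 6 still-open variables, white fits only H (and all 6 values in {blue, orange, red, teal, white, yellow} must be used), so H = white.
Among the 5 still-open variables, orange fits only B (and all 5 values in {blue, orange, red, teal, yellow} must be used), so B = orange.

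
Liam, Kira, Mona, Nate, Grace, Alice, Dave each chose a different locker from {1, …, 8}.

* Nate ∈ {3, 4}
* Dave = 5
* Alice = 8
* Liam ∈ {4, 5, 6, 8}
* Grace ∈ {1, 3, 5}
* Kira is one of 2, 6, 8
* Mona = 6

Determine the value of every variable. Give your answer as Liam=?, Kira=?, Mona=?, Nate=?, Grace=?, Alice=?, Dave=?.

Liam=4, Kira=2, Mona=6, Nate=3, Grace=1, Alice=8, Dave=5

Mona must be 6 (only option left). Strike 6 from Liam, Kira.
Alice's domain is down to {8}, so Alice = 8. So Liam, Kira can't be 8.
Dave must be 5 (only option left). Remove 5 from Liam, Grace.
Liam must be 4 (only option left). Strike 4 from Nate.
Kira has just one choice, so Kira = 2.
Nate has just one choice, so Nate = 3. Strike 3 from Grace.
Grace must be 1 (only option left).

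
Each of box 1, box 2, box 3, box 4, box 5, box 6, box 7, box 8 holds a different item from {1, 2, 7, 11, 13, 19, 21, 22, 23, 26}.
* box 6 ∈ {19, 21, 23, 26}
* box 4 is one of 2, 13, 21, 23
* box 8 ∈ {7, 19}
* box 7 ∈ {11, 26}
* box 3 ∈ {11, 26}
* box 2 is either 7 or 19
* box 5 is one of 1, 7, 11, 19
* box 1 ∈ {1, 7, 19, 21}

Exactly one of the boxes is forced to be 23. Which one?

box 2 and box 8 between them cover only {7, 19} — a naked pair. Remove those values from box 1, box 5, box 6.
box 3 and box 7 share exactly the 2 values {11, 26}; by pigeonhole those values go to them, so strike 11, 26 from box 5, box 6.
That leaves box 5 = 1. Remove 1 from box 1.
box 1's domain is down to {21}, so box 1 = 21. So box 4, box 6 can't be 21.
So 23 goes to box 6.

box 6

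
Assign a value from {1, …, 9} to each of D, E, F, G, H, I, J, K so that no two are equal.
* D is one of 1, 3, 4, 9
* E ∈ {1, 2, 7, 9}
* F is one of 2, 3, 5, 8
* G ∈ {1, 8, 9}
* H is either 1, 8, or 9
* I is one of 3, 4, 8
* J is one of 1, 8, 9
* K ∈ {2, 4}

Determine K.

The 8 variables together cover exactly {1, 2, 3, 4, 5, 7, 8, 9} — 8 values for 8 variables — and 5 appears only in F's list, so F = 5.
The 7 still-open variables draw from only 7 values {1, 2, 3, 4, 7, 8, 9}, so each is used; only E can be 7, hence E = 7.
The 6 still-open variables draw from only 6 values {1, 2, 3, 4, 8, 9}, so each is used; only K can be 2, hence K = 2.

2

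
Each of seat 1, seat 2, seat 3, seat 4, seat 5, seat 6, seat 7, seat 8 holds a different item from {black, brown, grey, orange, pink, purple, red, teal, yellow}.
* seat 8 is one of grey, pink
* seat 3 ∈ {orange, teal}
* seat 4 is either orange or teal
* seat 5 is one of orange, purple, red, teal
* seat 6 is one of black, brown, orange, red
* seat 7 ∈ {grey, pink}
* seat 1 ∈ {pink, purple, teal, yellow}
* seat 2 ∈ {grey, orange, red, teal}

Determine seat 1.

seat 3 and seat 4 share exactly the 2 values {orange, teal}; by pigeonhole those values go to them, so strike orange, teal from seat 1, seat 2, seat 5, seat 6.
seat 7 and seat 8 share exactly the 2 values {grey, pink}; by pigeonhole those values go to them, so strike grey, pink from seat 1, seat 2.
seat 2 must be red (only option left). Eliminate red elsewhere: seat 5, seat 6.
seat 5 has just one choice, so seat 5 = purple. Remove purple from seat 1.
So seat 1 = yellow.

yellow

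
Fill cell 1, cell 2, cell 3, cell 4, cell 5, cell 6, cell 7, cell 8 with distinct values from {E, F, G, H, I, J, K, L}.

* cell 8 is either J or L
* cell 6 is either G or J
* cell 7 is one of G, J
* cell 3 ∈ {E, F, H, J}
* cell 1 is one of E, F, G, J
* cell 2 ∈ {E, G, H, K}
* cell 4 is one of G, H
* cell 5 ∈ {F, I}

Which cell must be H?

Among the 8 variables, I fits only cell 5 (and all 8 values in {E, F, G, H, I, J, K, L} must be used), so cell 5 = I.
Among the 7 still-open variables, K fits only cell 2 (and all 7 values in {E, F, G, H, J, K, L} must be used), so cell 2 = K.
The 6 still-open variables draw from only 6 values {E, F, G, H, J, L}, so each is used; only cell 8 can be L, hence cell 8 = L.
cell 6 and cell 7 share exactly the 2 values {G, J}; by pigeonhole those values go to them, so strike G, J from cell 1, cell 3, cell 4.
So H goes to cell 4.

cell 4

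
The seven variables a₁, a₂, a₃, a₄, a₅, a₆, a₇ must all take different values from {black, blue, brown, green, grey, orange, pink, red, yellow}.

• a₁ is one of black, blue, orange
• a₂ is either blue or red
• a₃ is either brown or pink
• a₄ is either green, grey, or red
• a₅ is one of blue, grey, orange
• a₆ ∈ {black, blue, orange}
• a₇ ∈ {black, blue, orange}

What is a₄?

green

The 3 variables a₁, a₆, a₇ are confined to {black, blue, orange}, which locks those values in; drop them from a₂, a₅.
a₂ has just one choice, so a₂ = red. So a₄ can't be red.
a₅ must be grey (only option left). Eliminate grey elsewhere: a₄.
So a₄ = green.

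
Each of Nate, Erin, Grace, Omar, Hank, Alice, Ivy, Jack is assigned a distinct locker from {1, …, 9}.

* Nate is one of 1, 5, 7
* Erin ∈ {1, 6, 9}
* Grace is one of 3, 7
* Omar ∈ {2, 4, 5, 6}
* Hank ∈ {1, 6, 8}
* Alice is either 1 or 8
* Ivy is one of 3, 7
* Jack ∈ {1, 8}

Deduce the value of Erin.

Grace and Ivy share exactly the 2 values {3, 7}; by pigeonhole those values go to them, so strike 3, 7 from Nate.
Alice and Jack between them cover only {1, 8} — a naked pair. Remove those values from Nate, Erin, Hank.
Nate has just one choice, so Nate = 5. Remove 5 from Omar.
Hank's domain is down to {6}, so Hank = 6. Remove 6 from Erin, Omar.
So Erin = 9.

9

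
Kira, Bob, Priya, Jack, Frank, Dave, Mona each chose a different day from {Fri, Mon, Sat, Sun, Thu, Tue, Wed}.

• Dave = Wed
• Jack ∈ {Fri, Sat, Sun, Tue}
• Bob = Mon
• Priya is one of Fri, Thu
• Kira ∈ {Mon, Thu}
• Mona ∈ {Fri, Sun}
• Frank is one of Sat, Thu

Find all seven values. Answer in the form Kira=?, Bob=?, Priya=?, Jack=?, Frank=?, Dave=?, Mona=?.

Bob has just one choice, so Bob = Mon. Remove Mon from Kira.
Dave must be Wed (only option left).
Kira's domain is down to {Thu}, so Kira = Thu. Strike Thu from Priya, Frank.
That leaves Priya = Fri. Remove Fri from Jack, Mona.
Frank must be Sat (only option left). Strike Sat from Jack.
Mona has just one choice, so Mona = Sun. Eliminate Sun elsewhere: Jack.
Jack's domain is down to {Tue}, so Jack = Tue.

Kira=Thu, Bob=Mon, Priya=Fri, Jack=Tue, Frank=Sat, Dave=Wed, Mona=Sun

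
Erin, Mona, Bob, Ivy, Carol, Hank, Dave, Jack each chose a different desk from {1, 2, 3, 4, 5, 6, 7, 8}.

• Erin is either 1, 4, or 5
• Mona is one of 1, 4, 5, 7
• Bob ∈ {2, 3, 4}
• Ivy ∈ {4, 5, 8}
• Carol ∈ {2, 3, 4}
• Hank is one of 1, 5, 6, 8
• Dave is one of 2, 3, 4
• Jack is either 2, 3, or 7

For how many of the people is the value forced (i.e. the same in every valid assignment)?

3

The 8 variables draw from only 8 values {1, 2, 3, 4, 5, 6, 7, 8}, so each is used; only Hank can be 6, hence Hank = 6.
The 7 still-open variables together cover exactly {1, 2, 3, 4, 5, 7, 8} — 7 values for 7 variables — and 8 appears only in Ivy's list, so Ivy = 8.
Bob, Carol, Dave share exactly the 3 values {2, 3, 4}; by pigeonhole those values go to them, so strike 2, 3, 4 from Erin, Mona, Jack.
Jack must be 7 (only option left). So Mona can't be 7.
Determined: Ivy=8, Hank=6, Jack=7. The other people each still have more than one consistent value. That makes 3.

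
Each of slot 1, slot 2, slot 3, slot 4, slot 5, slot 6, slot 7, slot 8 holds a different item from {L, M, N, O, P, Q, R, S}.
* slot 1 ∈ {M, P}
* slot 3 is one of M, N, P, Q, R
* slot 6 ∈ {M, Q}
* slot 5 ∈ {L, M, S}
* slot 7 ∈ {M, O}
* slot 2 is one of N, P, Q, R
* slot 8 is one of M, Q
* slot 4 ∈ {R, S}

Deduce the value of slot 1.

P

Among the 8 variables, L fits only slot 5 (and all 8 values in {L, M, N, O, P, Q, R, S} must be used), so slot 5 = L.
The 7 still-open variables together cover exactly {M, N, O, P, Q, R, S} — 7 values for 7 variables — and O appears only in slot 7's list, so slot 7 = O.
Among the 6 still-open variables, S fits only slot 4 (and all 6 values in {M, N, P, Q, R, S} must be used), so slot 4 = S.
slot 6 and slot 8 between them cover only {M, Q} — a naked pair. Remove those values from slot 1, slot 2, slot 3.
So slot 1 = P.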